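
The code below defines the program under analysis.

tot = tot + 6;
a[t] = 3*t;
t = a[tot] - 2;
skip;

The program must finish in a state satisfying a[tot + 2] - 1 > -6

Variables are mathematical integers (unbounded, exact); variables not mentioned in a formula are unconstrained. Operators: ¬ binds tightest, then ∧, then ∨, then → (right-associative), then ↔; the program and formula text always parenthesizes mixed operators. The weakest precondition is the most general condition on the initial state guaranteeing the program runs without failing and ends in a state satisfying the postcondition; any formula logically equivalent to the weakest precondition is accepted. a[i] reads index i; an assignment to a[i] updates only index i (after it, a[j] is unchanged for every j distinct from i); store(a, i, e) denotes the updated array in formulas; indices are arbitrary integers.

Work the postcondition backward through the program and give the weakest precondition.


Working backward. After the program, the postcondition a[tot + 2] - 1 > -6 must hold; in canonical form it is a[tot + 2] > -5.
Before skip: a[tot + 2] > -5
Before t := a[tot] - 2: a[tot + 2] > -5
Before a[t] := 3*t: store(a, t, 3*t)[tot + 2] > -5
Before tot := tot + 6: store(a, t, 3*t)[tot + 8] > -5
Answer: WP = store(a, t, 3*t)[tot + 8] > -5


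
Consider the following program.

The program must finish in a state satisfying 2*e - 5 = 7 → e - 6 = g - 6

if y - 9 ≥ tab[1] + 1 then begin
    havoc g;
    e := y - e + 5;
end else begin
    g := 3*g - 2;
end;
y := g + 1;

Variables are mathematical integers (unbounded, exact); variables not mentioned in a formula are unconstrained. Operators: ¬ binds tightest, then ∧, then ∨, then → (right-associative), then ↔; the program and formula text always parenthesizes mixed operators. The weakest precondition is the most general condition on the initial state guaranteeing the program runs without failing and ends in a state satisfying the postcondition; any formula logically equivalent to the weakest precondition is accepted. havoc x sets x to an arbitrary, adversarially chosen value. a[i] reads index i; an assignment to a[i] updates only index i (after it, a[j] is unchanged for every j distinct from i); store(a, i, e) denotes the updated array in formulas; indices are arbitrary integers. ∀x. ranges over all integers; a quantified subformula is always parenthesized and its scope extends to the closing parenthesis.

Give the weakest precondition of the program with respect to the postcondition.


Working backward. After the program, the postcondition 2*e - 5 = 7 → e - 6 = g - 6 must hold; in canonical form it is 2*e = 12 → e = g.
Before y := g + 1: 2*e = 12 → e = g
Then branch requires ∀g_1. (2*y = 2*e + 2 → y = e + g_1 - 5); else branch requires 2*e = 12 → e = 3*g - 2.
Before the if: (y ≥ tab[1] + 10 → (∀g_1. (2*y = 2*e + 2 → y = e + g_1 - 5))) ∧ ((¬(y ≥ tab[1] + 10)) → (2*e = 12 → e = 3*g - 2))
Answer: WP = (y ≥ tab[1] + 10 → (∀g_1. (2*y = 2*e + 2 → y = e + g_1 - 5))) ∧ ((¬(y ≥ tab[1] + 10)) → (2*e = 12 → e = 3*g - 2))


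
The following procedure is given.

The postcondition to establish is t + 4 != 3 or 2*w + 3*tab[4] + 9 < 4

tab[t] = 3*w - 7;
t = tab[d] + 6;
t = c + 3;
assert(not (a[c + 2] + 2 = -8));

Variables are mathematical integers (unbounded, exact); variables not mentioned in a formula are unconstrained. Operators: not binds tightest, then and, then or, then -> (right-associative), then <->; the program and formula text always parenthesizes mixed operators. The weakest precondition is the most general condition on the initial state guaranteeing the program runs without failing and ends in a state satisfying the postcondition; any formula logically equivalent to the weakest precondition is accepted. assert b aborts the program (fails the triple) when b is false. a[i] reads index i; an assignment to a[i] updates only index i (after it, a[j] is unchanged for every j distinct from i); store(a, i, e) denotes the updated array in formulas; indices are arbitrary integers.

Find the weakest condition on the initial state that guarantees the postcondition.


Working backward. After the program, the postcondition t + 4 != 3 or 2*w + 3*tab[4] + 9 < 4 must hold; in canonical form it is t != -1 or 3*tab[4] + 2*w < -5.
Before assert not (a[c + 2] + 2 = -8): (not (a[c + 2] = -10)) and (t != -1 or 3*tab[4] + 2*w < -5)
Before t := c + 3: (not (a[c + 2] = -10)) and (c != -4 or 3*tab[4] + 2*w < -5)
Before t := tab[d] + 6: (not (a[c + 2] = -10)) and (c != -4 or 3*tab[4] + 2*w < -5)
Before tab[t] := 3*w - 7: (not (a[c + 2] = -10)) and (c != -4 or 3*store(tab, t, 3*w - 7)[4] + 2*w < -5)
Answer: WP = (not (a[c + 2] = -10)) and (c != -4 or 3*store(tab, t, 3*w - 7)[4] + 2*w < -5)


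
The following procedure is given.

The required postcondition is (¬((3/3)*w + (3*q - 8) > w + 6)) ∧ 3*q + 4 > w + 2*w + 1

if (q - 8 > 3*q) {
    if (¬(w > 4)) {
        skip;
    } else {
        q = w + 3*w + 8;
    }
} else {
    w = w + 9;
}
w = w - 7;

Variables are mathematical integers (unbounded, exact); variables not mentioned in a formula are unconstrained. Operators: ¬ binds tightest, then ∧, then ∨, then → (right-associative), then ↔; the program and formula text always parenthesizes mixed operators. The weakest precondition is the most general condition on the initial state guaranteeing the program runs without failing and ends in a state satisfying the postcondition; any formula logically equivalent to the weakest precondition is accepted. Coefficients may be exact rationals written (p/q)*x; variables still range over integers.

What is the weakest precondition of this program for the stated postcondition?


Working backward. After the program, the postcondition (¬((3/3)*w + (3*q - 8) > w + 6)) ∧ 3*q + 4 > w + 2*w + 1 must hold; in canonical form it is (¬(3*q > 14)) ∧ 3*q > 3*w - 3.
Before w := w - 7: (¬(3*q > 14)) ∧ 3*q > 3*w - 24
Then branch requires ((¬(w > 4)) → ((¬(3*q > 14)) ∧ 3*q > 3*w - 24)) ∧ (w > 4 → ((¬(12*w > -10)) ∧ 9*w > -48)); else branch requires (¬(3*q > 14)) ∧ 3*q > 3*w + 3.
Before the if: (2*q < -8 → (((¬(w > 4)) → ((¬(3*q > 14)) ∧ 3*q > 3*w - 24)) ∧ (w > 4 → ((¬(12*w > -10)) ∧ 9*w > -48)))) ∧ ((¬(2*q < -8)) → ((¬(3*q > 14)) ∧ 3*q > 3*w + 3))
Answer: WP = (2*q < -8 → (((¬(w > 4)) → ((¬(3*q > 14)) ∧ 3*q > 3*w - 24)) ∧ (w > 4 → ((¬(12*w > -10)) ∧ 9*w > -48)))) ∧ ((¬(2*q < -8)) → ((¬(3*q > 14)) ∧ 3*q > 3*w + 3))


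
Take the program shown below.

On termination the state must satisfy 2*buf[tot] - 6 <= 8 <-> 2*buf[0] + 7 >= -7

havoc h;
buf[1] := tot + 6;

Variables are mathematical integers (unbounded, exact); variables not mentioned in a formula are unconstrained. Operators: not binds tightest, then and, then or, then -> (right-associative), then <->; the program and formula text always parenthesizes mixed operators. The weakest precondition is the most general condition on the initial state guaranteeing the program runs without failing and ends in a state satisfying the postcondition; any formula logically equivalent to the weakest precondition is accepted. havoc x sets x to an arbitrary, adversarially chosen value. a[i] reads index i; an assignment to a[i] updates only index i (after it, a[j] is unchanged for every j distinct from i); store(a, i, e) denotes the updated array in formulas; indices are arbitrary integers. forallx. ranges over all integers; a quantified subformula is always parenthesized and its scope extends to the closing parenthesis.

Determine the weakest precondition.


Working backward. After the program, the postcondition 2*buf[tot] - 6 <= 8 <-> 2*buf[0] + 7 >= -7 must hold; in canonical form it is 2*buf[tot] <= 14 <-> 2*buf[0] >= -14.
Before buf[1] := tot + 6: 2*store(buf, 1, tot + 6)[tot] <= 14 <-> 2*buf[0] >= -14
Before havoc h: 2*store(buf, 1, tot + 6)[tot] <= 14 <-> 2*buf[0] >= -14
Answer: WP = 2*store(buf, 1, tot + 6)[tot] <= 14 <-> 2*buf[0] >= -14


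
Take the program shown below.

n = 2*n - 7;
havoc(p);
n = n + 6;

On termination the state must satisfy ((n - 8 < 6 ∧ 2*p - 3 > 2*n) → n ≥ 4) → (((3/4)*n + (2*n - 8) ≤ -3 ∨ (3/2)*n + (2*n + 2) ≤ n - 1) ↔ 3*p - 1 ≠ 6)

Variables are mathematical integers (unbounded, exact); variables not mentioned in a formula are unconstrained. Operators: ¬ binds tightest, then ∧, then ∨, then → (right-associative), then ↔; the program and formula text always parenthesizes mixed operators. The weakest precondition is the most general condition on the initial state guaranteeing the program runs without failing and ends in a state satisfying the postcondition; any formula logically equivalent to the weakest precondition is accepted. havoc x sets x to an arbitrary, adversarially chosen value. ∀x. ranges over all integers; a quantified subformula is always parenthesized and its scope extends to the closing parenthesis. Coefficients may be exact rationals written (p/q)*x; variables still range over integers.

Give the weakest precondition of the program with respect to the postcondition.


Working backward. After the program, the postcondition ((n - 8 < 6 ∧ 2*p - 3 > 2*n) → n ≥ 4) → (((3/4)*n + (2*n - 8) ≤ -3 ∨ (3/2)*n + (2*n + 2) ≤ n - 1) ↔ 3*p - 1 ≠ 6) must hold; in canonical form it is ((n < 14 ∧ 2*p > 2*n + 3) → n ≥ 4) → (((11/4)*n ≤ 5 ∨ (5/2)*n ≤ -3) ↔ 3*p ≠ 7).
Before n := n + 6: ((n < 8 ∧ 2*p > 2*n + 15) → n ≥ -2) → (((11/4)*n ≤ -23/2 ∨ (5/2)*n ≤ -18) ↔ 3*p ≠ 7)
Before havoc p: ∀p_1. (((n < 8 ∧ 2*p_1 > 2*n + 15) → n ≥ -2) → (((11/4)*n ≤ -23/2 ∨ (5/2)*n ≤ -18) ↔ 3*p_1 ≠ 7))
Before n := 2*n - 7: ∀p_1. (((2*n < 15 ∧ 2*p_1 > 4*n + 1) → 2*n ≥ 5) → (((11/2)*n ≤ 31/4 ∨ 5*n ≤ -1/2) ↔ 3*p_1 ≠ 7))
Answer: WP = ∀p_1. (((2*n < 15 ∧ 2*p_1 > 4*n + 1) → 2*n ≥ 5) → (((11/2)*n ≤ 31/4 ∨ 5*n ≤ -1/2) ↔ 3*p_1 ≠ 7))


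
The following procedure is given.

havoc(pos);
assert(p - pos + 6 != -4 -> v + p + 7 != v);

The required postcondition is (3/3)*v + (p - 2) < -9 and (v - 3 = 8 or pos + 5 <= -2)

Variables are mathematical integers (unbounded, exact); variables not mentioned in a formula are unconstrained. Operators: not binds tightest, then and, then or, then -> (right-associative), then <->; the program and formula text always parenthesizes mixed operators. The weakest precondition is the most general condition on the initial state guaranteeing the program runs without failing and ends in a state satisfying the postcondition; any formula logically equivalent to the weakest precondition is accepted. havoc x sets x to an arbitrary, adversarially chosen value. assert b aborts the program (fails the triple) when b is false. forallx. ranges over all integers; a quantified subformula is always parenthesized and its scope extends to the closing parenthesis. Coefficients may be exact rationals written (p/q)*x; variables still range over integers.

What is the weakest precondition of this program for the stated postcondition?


Working backward. After the program, the postcondition (3/3)*v + (p - 2) < -9 and (v - 3 = 8 or pos + 5 <= -2) must hold; in canonical form it is p + v < -7 and (v = 11 or pos <= -7).
Before assert p - pos + 6 != -4 -> v + p + 7 != v: (p != pos - 10 -> p != -7) and p + v < -7 and (v = 11 or pos <= -7)
Before havoc pos: forall pos_1. ((p != pos_1 - 10 -> p != -7) and p + v < -7 and (v = 11 or pos_1 <= -7))
Answer: WP = forall pos_1. ((p != pos_1 - 10 -> p != -7) and p + v < -7 and (v = 11 or pos_1 <= -7))


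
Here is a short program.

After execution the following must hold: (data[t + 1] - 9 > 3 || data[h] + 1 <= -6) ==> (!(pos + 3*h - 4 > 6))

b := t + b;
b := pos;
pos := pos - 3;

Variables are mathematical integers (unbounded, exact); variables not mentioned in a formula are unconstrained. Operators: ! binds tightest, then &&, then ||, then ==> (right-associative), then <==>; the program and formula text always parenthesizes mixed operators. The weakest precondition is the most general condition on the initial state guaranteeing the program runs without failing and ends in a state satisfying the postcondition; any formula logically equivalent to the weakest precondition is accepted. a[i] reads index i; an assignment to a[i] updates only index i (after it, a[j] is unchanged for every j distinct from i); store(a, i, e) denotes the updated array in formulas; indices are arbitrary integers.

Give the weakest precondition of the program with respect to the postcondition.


Working backward. After the program, the postcondition (data[t + 1] - 9 > 3 || data[h] + 1 <= -6) ==> (!(pos + 3*h - 4 > 6)) must hold; in canonical form it is (data[t + 1] > 12 || data[h] <= -7) ==> (!(3*h + pos > 10)).
Before pos := pos - 3: (data[t + 1] > 12 || data[h] <= -7) ==> (!(3*h + pos > 13))
Before b := pos: (data[t + 1] > 12 || data[h] <= -7) ==> (!(3*h + pos > 13))
Before b := t + b: (data[t + 1] > 12 || data[h] <= -7) ==> (!(3*h + pos > 13))
Answer: WP = (data[t + 1] > 12 || data[h] <= -7) ==> (!(3*h + pos > 13))


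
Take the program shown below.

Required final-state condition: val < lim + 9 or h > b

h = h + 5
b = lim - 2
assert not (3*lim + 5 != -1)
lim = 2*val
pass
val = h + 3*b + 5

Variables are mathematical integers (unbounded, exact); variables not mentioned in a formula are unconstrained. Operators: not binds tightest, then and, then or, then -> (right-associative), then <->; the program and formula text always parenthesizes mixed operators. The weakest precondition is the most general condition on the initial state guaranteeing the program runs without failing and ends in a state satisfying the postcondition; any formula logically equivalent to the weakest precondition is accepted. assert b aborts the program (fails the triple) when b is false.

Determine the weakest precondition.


Working backward. After the program, val < lim + 9 or h > b must hold.
Before val := h + 3*b + 5: 3*b + h < lim + 4 or h > b
Before skip: 3*b + h < lim + 4 or h > b
Before lim := 2*val: 3*b + h < 2*val + 4 or h > b
Before assert not (3*lim + 5 != -1): (not (3*lim != -6)) and (3*b + h < 2*val + 4 or h > b)
Before b := lim - 2: (not (3*lim != -6)) and (h + 3*lim < 2*val + 10 or h > lim - 2)
Before h := h + 5: (not (3*lim != -6)) and (h + 3*lim < 2*val + 5 or h > lim - 7)
Answer: WP = (not (3*lim != -6)) and (h + 3*lim < 2*val + 5 or h > lim - 7)


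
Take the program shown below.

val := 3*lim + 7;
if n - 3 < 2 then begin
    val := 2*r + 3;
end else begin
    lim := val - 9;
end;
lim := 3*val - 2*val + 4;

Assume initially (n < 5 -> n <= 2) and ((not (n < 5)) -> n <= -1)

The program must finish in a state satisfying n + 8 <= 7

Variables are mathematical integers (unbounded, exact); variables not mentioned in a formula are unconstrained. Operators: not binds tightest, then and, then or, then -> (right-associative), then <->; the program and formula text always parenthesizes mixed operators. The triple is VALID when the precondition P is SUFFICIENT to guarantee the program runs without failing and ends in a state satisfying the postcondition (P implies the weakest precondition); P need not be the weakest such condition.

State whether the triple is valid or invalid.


Working backward. After the program, the postcondition n + 8 <= 7 must hold; in canonical form it is n <= -1.
Before lim := 3*val - 2*val + 4: n <= -1
Then branch requires n <= -1; else branch requires n <= -1.
Before the if: (n < 5 -> n <= -1) and ((not (n < 5)) -> n <= -1)
Before val := 3*lim + 7: (n < 5 -> n <= -1) and ((not (n < 5)) -> n <= -1)
The weakest precondition is (n < 5 -> n <= -1) and ((not (n < 5)) -> n <= -1).
Check whether (n < 5 -> n <= 2) and ((not (n < 5)) -> n <= -1) implies it.
Countermodel: at the initial state n = 0, the precondition holds but the weakest precondition fails.
Answer: invalid


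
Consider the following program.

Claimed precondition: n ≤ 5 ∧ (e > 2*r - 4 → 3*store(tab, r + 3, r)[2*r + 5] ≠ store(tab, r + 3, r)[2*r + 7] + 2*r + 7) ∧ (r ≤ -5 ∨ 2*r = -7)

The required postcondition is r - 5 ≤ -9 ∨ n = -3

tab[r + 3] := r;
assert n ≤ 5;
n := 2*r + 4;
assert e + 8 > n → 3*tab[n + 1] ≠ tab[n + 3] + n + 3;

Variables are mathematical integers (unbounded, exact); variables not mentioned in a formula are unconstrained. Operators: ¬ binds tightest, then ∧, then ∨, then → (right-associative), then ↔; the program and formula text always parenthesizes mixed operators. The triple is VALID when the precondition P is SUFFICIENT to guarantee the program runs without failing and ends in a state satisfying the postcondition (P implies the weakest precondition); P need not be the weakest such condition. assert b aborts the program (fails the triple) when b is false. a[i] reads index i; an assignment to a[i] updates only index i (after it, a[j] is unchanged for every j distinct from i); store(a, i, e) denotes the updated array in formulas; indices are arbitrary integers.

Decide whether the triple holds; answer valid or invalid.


Working backward. After the program, the postcondition r - 5 ≤ -9 ∨ n = -3 must hold; in canonical form it is r ≤ -4 ∨ n = -3.
Before assert e + 8 > n → 3*tab[n + 1] ≠ tab[n + 3] + n + 3: (e > n - 8 → 3*tab[n + 1] ≠ tab[n + 3] + n + 3) ∧ (r ≤ -4 ∨ n = -3)
Before n := 2*r + 4: (e > 2*r - 4 → 3*tab[2*r + 5] ≠ tab[2*r + 7] + 2*r + 7) ∧ (r ≤ -4 ∨ 2*r = -7)
Before assert n ≤ 5: n ≤ 5 ∧ (e > 2*r - 4 → 3*tab[2*r + 5] ≠ tab[2*r + 7] + 2*r + 7) ∧ (r ≤ -4 ∨ 2*r = -7)
Before tab[r + 3] := r: n ≤ 5 ∧ (e > 2*r - 4 → 3*store(tab, r + 3, r)[2*r + 5] ≠ store(tab, r + 3, r)[2*r + 7] + 2*r + 7) ∧ (r ≤ -4 ∨ 2*r = -7)
The weakest precondition is n ≤ 5 ∧ (e > 2*r - 4 → 3*store(tab, r + 3, r)[2*r + 5] ≠ store(tab, r + 3, r)[2*r + 7] + 2*r + 7) ∧ (r ≤ -4 ∨ 2*r = -7).
Check whether n ≤ 5 ∧ (e > 2*r - 4 → 3*store(tab, r + 3, r)[2*r + 5] ≠ store(tab, r + 3, r)[2*r + 7] + 2*r + 7) ∧ (r ≤ -5 ∨ 2*r = -7) implies it.
Every state satisfying the precondition satisfies the weakest precondition: the implication holds.
Answer: valid


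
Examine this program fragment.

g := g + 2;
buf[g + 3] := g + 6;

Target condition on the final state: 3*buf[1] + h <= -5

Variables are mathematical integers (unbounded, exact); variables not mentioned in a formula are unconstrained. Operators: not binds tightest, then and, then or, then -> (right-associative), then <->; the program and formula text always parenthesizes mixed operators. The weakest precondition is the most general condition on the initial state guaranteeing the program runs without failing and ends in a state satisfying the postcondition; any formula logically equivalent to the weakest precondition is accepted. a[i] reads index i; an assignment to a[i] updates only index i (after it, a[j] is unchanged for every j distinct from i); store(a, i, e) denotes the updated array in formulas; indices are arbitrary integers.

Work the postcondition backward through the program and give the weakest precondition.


Working backward. After the program, 3*buf[1] + h <= -5 must hold.
Before buf[g + 3] := g + 6: 3*store(buf, g + 3, g + 6)[1] + h <= -5
Before g := g + 2: 3*store(buf, g + 5, g + 8)[1] + h <= -5
Answer: WP = 3*store(buf, g + 5, g + 8)[1] + h <= -5


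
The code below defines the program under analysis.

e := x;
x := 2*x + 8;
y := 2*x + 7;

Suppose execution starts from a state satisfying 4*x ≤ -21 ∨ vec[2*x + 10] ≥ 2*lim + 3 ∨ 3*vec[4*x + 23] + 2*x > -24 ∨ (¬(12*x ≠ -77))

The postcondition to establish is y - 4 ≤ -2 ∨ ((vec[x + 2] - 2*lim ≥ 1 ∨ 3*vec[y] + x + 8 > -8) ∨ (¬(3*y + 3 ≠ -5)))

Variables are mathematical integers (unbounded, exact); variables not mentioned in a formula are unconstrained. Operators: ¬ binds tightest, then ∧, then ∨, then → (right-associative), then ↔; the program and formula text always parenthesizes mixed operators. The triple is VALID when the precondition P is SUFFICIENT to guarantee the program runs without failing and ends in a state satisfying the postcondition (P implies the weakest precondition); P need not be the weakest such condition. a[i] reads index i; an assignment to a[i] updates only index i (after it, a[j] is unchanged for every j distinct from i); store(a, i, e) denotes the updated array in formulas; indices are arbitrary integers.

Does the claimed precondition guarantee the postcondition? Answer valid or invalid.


Working backward. After the program, the postcondition y - 4 ≤ -2 ∨ ((vec[x + 2] - 2*lim ≥ 1 ∨ 3*vec[y] + x + 8 > -8) ∨ (¬(3*y + 3 ≠ -5))) must hold; in canonical form it is y ≤ 2 ∨ vec[x + 2] ≥ 2*lim + 1 ∨ 3*vec[y] + x > -16 ∨ (¬(3*y ≠ -8)).
Before y := 2*x + 7: 2*x ≤ -5 ∨ vec[x + 2] ≥ 2*lim + 1 ∨ 3*vec[2*x + 7] + x > -16 ∨ (¬(6*x ≠ -29))
Before x := 2*x + 8: 4*x ≤ -21 ∨ vec[2*x + 10] ≥ 2*lim + 1 ∨ 3*vec[4*x + 23] + 2*x > -24 ∨ (¬(12*x ≠ -77))
Before e := x: 4*x ≤ -21 ∨ vec[2*x + 10] ≥ 2*lim + 1 ∨ 3*vec[4*x + 23] + 2*x > -24 ∨ (¬(12*x ≠ -77))
The weakest precondition is 4*x ≤ -21 ∨ vec[2*x + 10] ≥ 2*lim + 1 ∨ 3*vec[4*x + 23] + 2*x > -24 ∨ (¬(12*x ≠ -77)).
Check whether 4*x ≤ -21 ∨ vec[2*x + 10] ≥ 2*lim + 3 ∨ 3*vec[4*x + 23] + 2*x > -24 ∨ (¬(12*x ≠ -77)) implies it.
Every state satisfying the precondition satisfies the weakest precondition: the implication holds.
Answer: valid


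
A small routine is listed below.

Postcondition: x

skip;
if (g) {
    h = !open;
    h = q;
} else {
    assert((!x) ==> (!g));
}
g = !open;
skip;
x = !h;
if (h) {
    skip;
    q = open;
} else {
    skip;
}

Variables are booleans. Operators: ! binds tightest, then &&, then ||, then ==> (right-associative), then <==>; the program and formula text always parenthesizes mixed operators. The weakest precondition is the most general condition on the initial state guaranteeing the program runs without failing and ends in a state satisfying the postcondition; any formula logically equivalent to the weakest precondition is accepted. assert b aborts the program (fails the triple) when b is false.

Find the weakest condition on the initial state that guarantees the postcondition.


Working backward. After the program, x must hold.
Then branch requires x; else branch requires x.
Before the if: (h ==> x) && ((!h) ==> x)
Before x := !h: h ==> (!h)
Before skip: h ==> (!h)
Before g := !open: h ==> (!h)
Then branch requires q ==> (!q); else branch requires ((!x) ==> (!g)) && (h ==> (!h)).
Before the if: (g ==> (q ==> (!q))) && ((!g) ==> (((!x) ==> (!g)) && (h ==> (!h))))
Before skip: (g ==> (q ==> (!q))) && ((!g) ==> (((!x) ==> (!g)) && (h ==> (!h))))
Answer: WP = (g ==> (q ==> (!q))) && ((!g) ==> (((!x) ==> (!g)) && (h ==> (!h))))


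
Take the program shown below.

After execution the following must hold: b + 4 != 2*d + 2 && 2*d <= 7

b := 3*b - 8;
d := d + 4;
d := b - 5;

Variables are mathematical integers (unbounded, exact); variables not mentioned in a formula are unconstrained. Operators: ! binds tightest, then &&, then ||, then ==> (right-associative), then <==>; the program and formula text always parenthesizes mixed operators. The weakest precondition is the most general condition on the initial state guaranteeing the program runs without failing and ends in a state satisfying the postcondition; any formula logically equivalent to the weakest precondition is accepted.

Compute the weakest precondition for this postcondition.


Working backward. After the program, the postcondition b + 4 != 2*d + 2 && 2*d <= 7 must hold; in canonical form it is b != 2*d - 2 && 2*d <= 7.
Before d := b - 5: b != 12 && 2*b <= 17
Before d := d + 4: b != 12 && 2*b <= 17
Before b := 3*b - 8: 3*b != 20 && 6*b <= 33
Answer: WP = 3*b != 20 && 6*b <= 33


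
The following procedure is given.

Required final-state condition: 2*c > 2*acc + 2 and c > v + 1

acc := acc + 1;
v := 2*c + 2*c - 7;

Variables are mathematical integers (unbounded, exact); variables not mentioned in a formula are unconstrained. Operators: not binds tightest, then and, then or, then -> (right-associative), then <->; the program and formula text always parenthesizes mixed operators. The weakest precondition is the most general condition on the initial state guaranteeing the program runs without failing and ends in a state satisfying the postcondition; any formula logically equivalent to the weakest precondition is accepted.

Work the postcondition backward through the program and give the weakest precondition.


Working backward. After the program, 2*c > 2*acc + 2 and c > v + 1 must hold.
Before v := 2*c + 2*c - 7: 2*c > 2*acc + 2 and 3*c < 6
Before acc := acc + 1: 2*c > 2*acc + 4 and 3*c < 6
Answer: WP = 2*c > 2*acc + 4 and 3*c < 6


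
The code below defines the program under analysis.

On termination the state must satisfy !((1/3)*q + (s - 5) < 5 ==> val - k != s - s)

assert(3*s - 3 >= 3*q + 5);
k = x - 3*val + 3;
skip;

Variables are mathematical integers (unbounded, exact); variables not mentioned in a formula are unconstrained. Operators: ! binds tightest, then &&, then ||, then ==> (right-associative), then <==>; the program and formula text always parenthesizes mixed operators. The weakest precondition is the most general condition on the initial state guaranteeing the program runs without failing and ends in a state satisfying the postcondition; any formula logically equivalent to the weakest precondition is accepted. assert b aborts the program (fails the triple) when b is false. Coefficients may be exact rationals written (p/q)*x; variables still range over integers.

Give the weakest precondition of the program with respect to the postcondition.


Working backward. After the program, the postcondition !((1/3)*q + (s - 5) < 5 ==> val - k != s - s) must hold; in canonical form it is !((1/3)*q + s < 10 ==> val != k).
Before skip: !((1/3)*q + s < 10 ==> val != k)
Before k := x - 3*val + 3: !((1/3)*q + s < 10 ==> 4*val != x + 3)
Before assert 3*s - 3 >= 3*q + 5: 3*s >= 3*q + 8 && (!((1/3)*q + s < 10 ==> 4*val != x + 3))
Answer: WP = 3*s >= 3*q + 8 && (!((1/3)*q + s < 10 ==> 4*val != x + 3))


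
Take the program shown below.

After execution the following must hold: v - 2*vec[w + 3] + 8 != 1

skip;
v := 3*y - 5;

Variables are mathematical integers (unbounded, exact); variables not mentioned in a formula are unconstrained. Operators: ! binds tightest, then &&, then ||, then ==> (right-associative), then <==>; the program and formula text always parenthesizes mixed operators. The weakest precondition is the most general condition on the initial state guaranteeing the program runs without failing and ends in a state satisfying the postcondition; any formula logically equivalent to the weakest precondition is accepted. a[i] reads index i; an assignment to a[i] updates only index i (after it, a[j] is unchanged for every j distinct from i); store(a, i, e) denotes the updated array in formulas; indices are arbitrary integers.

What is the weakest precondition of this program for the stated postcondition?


Working backward. After the program, the postcondition v - 2*vec[w + 3] + 8 != 1 must hold; in canonical form it is v != 2*vec[w + 3] - 7.
Before v := 3*y - 5: 3*y != 2*vec[w + 3] - 2
Before skip: 3*y != 2*vec[w + 3] - 2
Answer: WP = 3*y != 2*vec[w + 3] - 2


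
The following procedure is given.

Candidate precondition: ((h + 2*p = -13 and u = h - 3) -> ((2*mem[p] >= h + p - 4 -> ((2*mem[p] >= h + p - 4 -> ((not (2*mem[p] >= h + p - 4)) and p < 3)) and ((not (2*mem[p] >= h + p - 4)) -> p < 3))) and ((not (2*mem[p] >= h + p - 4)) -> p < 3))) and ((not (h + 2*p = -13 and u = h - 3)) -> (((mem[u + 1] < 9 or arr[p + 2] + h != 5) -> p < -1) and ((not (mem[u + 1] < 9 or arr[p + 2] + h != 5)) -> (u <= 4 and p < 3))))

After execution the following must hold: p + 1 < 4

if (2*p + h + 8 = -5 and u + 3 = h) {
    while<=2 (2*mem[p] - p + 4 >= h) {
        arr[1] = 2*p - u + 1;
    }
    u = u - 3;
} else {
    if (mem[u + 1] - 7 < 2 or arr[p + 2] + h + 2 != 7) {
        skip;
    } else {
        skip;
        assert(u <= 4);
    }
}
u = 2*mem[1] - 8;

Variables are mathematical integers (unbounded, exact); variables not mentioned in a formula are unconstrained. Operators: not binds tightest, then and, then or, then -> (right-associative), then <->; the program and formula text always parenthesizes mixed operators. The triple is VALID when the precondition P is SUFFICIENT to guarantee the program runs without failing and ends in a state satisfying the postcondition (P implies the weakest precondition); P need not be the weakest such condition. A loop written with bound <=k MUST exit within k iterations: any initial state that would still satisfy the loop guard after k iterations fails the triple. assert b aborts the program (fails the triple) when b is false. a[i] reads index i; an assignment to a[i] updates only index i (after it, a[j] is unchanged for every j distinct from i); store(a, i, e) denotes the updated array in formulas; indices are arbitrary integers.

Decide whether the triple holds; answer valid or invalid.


Working backward. After the program, the postcondition p + 1 < 4 must hold; in canonical form it is p < 3.
Before u := 2*mem[1] - 8: p < 3
Then branch requires (2*mem[p] >= h + p - 4 -> ((2*mem[p] >= h + p - 4 -> ((not (2*mem[p] >= h + p - 4)) and p < 3)) and ((not (2*mem[p] >= h + p - 4)) -> p < 3))) and ((not (2*mem[p] >= h + p - 4)) -> p < 3); else branch requires ((mem[u + 1] < 9 or arr[p + 2] + h != 5) -> p < 3) and ((not (mem[u + 1] < 9 or arr[p + 2] + h != 5)) -> (u <= 4 and p < 3)).
Before the if: ((h + 2*p = -13 and u = h - 3) -> ((2*mem[p] >= h + p - 4 -> ((2*mem[p] >= h + p - 4 -> ((not (2*mem[p] >= h + p - 4)) and p < 3)) and ((not (2*mem[p] >= h + p - 4)) -> p < 3))) and ((not (2*mem[p] >= h + p - 4)) -> p < 3))) and ((not (h + 2*p = -13 and u = h - 3)) -> (((mem[u + 1] < 9 or arr[p + 2] + h != 5) -> p < 3) and ((not (mem[u + 1] < 9 or arr[p + 2] + h != 5)) -> (u <= 4 and p < 3))))
The weakest precondition is ((h + 2*p = -13 and u = h - 3) -> ((2*mem[p] >= h + p - 4 -> ((2*mem[p] >= h + p - 4 -> ((not (2*mem[p] >= h + p - 4)) and p < 3)) and ((not (2*mem[p] >= h + p - 4)) -> p < 3))) and ((not (2*mem[p] >= h + p - 4)) -> p < 3))) and ((not (h + 2*p = -13 and u = h - 3)) -> (((mem[u + 1] < 9 or arr[p + 2] + h != 5) -> p < 3) and ((not (mem[u + 1] < 9 or arr[p + 2] + h != 5)) -> (u <= 4 and p < 3)))).
Check whether ((h + 2*p = -13 and u = h - 3) -> ((2*mem[p] >= h + p - 4 -> ((2*mem[p] >= h + p - 4 -> ((not (2*mem[p] >= h + p - 4)) and p < 3)) and ((not (2*mem[p] >= h + p - 4)) -> p < 3))) and ((not (2*mem[p] >= h + p - 4)) -> p < 3))) and ((not (h + 2*p = -13 and u = h - 3)) -> (((mem[u + 1] < 9 or arr[p + 2] + h != 5) -> p < -1) and ((not (mem[u + 1] < 9 or arr[p + 2] + h != 5)) -> (u <= 4 and p < 3)))) implies it.
Every state satisfying the precondition satisfies the weakest precondition: the implication holds.
Answer: valid


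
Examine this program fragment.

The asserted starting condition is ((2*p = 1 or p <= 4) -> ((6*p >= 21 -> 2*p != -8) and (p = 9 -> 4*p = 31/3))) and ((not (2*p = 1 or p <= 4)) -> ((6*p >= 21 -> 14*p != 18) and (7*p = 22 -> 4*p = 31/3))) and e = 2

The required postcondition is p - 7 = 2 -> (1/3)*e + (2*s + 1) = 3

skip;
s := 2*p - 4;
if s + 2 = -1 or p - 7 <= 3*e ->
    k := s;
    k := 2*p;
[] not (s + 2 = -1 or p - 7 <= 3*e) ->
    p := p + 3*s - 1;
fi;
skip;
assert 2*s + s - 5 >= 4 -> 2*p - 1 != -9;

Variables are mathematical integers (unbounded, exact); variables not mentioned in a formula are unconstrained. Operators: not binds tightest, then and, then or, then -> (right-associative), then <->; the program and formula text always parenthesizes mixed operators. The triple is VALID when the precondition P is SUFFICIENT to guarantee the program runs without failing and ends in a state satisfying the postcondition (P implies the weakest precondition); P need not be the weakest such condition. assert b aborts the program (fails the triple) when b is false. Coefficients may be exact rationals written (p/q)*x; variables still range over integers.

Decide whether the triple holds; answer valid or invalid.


Working backward. After the program, the postcondition p - 7 = 2 -> (1/3)*e + (2*s + 1) = 3 must hold; in canonical form it is p = 9 -> (1/3)*e + 2*s = 2.
Before assert 2*s + s - 5 >= 4 -> 2*p - 1 != -9: (3*s >= 9 -> 2*p != -8) and (p = 9 -> (1/3)*e + 2*s = 2)
Before skip: (3*s >= 9 -> 2*p != -8) and (p = 9 -> (1/3)*e + 2*s = 2)
Then branch requires (3*s >= 9 -> 2*p != -8) and (p = 9 -> (1/3)*e + 2*s = 2); else branch requires (3*s >= 9 -> 2*p + 6*s != -6) and (p + 3*s = 10 -> (1/3)*e + 2*s = 2).
Before the if: ((s = -3 or p <= 3*e + 7) -> ((3*s >= 9 -> 2*p != -8) and (p = 9 -> (1/3)*e + 2*s = 2))) and ((not (s = -3 or p <= 3*e + 7)) -> ((3*s >= 9 -> 2*p + 6*s != -6) and (p + 3*s = 10 -> (1/3)*e + 2*s = 2)))
Before s := 2*p - 4: ((2*p = 1 or p <= 3*e + 7) -> ((6*p >= 21 -> 2*p != -8) and (p = 9 -> (1/3)*e + 4*p = 10))) and ((not (2*p = 1 or p <= 3*e + 7)) -> ((6*p >= 21 -> 14*p != 18) and (7*p = 22 -> (1/3)*e + 4*p = 10)))
Before skip: ((2*p = 1 or p <= 3*e + 7) -> ((6*p >= 21 -> 2*p != -8) and (p = 9 -> (1/3)*e + 4*p = 10))) and ((not (2*p = 1 or p <= 3*e + 7)) -> ((6*p >= 21 -> 14*p != 18) and (7*p = 22 -> (1/3)*e + 4*p = 10)))
The weakest precondition is ((2*p = 1 or p <= 3*e + 7) -> ((6*p >= 21 -> 2*p != -8) and (p = 9 -> (1/3)*e + 4*p = 10))) and ((not (2*p = 1 or p <= 3*e + 7)) -> ((6*p >= 21 -> 14*p != 18) and (7*p = 22 -> (1/3)*e + 4*p = 10))).
Check whether ((2*p = 1 or p <= 4) -> ((6*p >= 21 -> 2*p != -8) and (p = 9 -> 4*p = 31/3))) and ((not (2*p = 1 or p <= 4)) -> ((6*p >= 21 -> 14*p != 18) and (7*p = 22 -> 4*p = 31/3))) and e = 2 implies it.
Countermodel: at the initial state e = 2, p = 9, the precondition holds but the weakest precondition fails.
Answer: invalid


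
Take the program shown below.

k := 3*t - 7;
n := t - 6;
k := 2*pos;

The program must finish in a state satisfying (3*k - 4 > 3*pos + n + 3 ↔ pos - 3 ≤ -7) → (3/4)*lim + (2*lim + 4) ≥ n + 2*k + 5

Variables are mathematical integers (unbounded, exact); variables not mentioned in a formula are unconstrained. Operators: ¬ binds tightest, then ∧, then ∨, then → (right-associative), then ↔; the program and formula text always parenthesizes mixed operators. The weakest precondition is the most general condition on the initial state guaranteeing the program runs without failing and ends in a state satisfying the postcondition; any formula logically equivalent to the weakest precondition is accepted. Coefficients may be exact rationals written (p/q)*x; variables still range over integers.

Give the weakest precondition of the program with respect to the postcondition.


Working backward. After the program, the postcondition (3*k - 4 > 3*pos + n + 3 ↔ pos - 3 ≤ -7) → (3/4)*lim + (2*lim + 4) ≥ n + 2*k + 5 must hold; in canonical form it is (3*k > n + 3*pos + 7 ↔ pos ≤ -4) → (11/4)*lim ≥ 2*k + n + 1.
Before k := 2*pos: (3*pos > n + 7 ↔ pos ≤ -4) → (11/4)*lim ≥ n + 4*pos + 1
Before n := t - 6: (3*pos > t + 1 ↔ pos ≤ -4) → (11/4)*lim ≥ 4*pos + t - 5
Before k := 3*t - 7: (3*pos > t + 1 ↔ pos ≤ -4) → (11/4)*lim ≥ 4*pos + t - 5
Answer: WP = (3*pos > t + 1 ↔ pos ≤ -4) → (11/4)*lim ≥ 4*pos + t - 5


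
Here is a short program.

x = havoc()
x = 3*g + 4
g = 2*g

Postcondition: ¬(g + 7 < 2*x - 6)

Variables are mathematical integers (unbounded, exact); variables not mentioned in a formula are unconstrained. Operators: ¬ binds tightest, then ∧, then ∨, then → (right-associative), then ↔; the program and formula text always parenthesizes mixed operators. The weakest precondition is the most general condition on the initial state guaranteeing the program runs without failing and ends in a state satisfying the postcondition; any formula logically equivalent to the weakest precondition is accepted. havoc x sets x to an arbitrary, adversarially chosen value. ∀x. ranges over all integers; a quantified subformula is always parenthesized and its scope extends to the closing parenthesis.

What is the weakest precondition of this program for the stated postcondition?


Working backward. After the program, the postcondition ¬(g + 7 < 2*x - 6) must hold; in canonical form it is ¬(g < 2*x - 13).
Before g := 2*g: ¬(2*g < 2*x - 13)
Before x := 3*g + 4: ¬(4*g > 5)
Before havoc x: ¬(4*g > 5)
Answer: WP = ¬(4*g > 5)


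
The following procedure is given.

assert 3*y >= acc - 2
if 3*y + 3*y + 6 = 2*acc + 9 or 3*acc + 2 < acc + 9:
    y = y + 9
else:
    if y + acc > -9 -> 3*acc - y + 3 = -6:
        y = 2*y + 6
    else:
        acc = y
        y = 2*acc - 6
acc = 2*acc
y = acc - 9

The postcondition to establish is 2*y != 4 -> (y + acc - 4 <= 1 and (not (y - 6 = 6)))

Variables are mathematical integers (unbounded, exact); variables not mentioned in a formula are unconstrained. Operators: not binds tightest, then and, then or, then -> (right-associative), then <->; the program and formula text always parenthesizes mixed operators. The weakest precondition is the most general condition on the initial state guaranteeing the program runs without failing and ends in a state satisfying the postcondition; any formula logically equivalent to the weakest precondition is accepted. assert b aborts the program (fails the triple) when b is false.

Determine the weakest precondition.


Working backward. After the program, the postcondition 2*y != 4 -> (y + acc - 4 <= 1 and (not (y - 6 = 6))) must hold; in canonical form it is 2*y != 4 -> (acc + y <= 5 and (not (y = 12))).
Before y := acc - 9: 2*acc != 22 -> (2*acc <= 14 and (not (acc = 21)))
Before acc := 2*acc: 4*acc != 22 -> (4*acc <= 14 and (not (2*acc = 21)))
Then branch requires 4*acc != 22 -> (4*acc <= 14 and (not (2*acc = 21))); else branch requires ((acc + y > -9 -> 3*acc = y - 9) -> (4*acc != 22 -> (4*acc <= 14 and (not (2*acc = 21))))) and ((not (acc + y > -9 -> 3*acc = y - 9)) -> (4*y != 22 -> (4*y <= 14 and (not (2*y = 21))))).
Before the if: ((6*y = 2*acc + 3 or 2*acc < 7) -> (4*acc != 22 -> (4*acc <= 14 and (not (2*acc = 21))))) and ((not (6*y = 2*acc + 3 or 2*acc < 7)) -> (((acc + y > -9 -> 3*acc = y - 9) -> (4*acc != 22 -> (4*acc <= 14 and (not (2*acc = 21))))) and ((not (acc + y > -9 -> 3*acc = y - 9)) -> (4*y != 22 -> (4*y <= 14 and (not (2*y = 21)))))))
Before assert 3*y >= acc - 2: 3*y >= acc - 2 and ((6*y = 2*acc + 3 or 2*acc < 7) -> (4*acc != 22 -> (4*acc <= 14 and (not (2*acc = 21))))) and ((not (6*y = 2*acc + 3 or 2*acc < 7)) -> (((acc + y > -9 -> 3*acc = y - 9) -> (4*acc != 22 -> (4*acc <= 14 and (not (2*acc = 21))))) and ((not (acc + y > -9 -> 3*acc = y - 9)) -> (4*y != 22 -> (4*y <= 14 and (not (2*y = 21)))))))
Answer: WP = 3*y >= acc - 2 and ((6*y = 2*acc + 3 or 2*acc < 7) -> (4*acc != 22 -> (4*acc <= 14 and (not (2*acc = 21))))) and ((not (6*y = 2*acc + 3 or 2*acc < 7)) -> (((acc + y > -9 -> 3*acc = y - 9) -> (4*acc != 22 -> (4*acc <= 14 and (not (2*acc = 21))))) and ((not (acc + y > -9 -> 3*acc = y - 9)) -> (4*y != 22 -> (4*y <= 14 and (not (2*y = 21)))))))


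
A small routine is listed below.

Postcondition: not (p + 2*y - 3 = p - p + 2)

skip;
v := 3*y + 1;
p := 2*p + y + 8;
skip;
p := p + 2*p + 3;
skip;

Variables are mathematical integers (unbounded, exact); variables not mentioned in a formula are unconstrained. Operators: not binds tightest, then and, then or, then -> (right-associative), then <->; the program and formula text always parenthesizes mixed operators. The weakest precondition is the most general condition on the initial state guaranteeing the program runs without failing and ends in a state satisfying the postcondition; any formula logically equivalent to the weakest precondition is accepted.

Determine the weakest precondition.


Working backward. After the program, the postcondition not (p + 2*y - 3 = p - p + 2) must hold; in canonical form it is not (p + 2*y = 5).
Before skip: not (p + 2*y = 5)
Before p := p + 2*p + 3: not (3*p + 2*y = 2)
Before skip: not (3*p + 2*y = 2)
Before p := 2*p + y + 8: not (6*p + 5*y = -22)
Before v := 3*y + 1: not (6*p + 5*y = -22)
Before skip: not (6*p + 5*y = -22)
Answer: WP = not (6*p + 5*y = -22)


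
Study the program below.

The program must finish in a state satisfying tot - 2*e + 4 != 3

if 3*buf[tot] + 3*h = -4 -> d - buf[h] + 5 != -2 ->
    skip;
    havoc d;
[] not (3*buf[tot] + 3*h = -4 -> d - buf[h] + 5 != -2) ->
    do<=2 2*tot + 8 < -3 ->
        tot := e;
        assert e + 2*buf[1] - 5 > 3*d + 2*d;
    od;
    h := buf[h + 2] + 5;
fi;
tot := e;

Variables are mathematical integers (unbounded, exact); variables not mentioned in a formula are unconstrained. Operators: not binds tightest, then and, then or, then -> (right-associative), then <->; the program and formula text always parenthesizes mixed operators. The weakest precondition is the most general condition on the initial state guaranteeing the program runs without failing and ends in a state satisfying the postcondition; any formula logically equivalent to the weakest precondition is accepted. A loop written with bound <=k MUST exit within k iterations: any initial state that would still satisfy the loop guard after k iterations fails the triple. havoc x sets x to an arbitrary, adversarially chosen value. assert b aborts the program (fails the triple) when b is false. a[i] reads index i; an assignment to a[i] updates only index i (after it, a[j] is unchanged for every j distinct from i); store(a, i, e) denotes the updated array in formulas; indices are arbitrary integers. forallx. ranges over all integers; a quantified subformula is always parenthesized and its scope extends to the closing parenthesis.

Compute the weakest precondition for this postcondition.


Working backward. After the program, the postcondition tot - 2*e + 4 != 3 must hold; in canonical form it is tot != 2*e - 1.
Before tot := e: e != 1
Then branch requires e != 1; else branch requires (2*tot < -11 -> (2*buf[1] + e > 5*d + 5 and (2*e < -11 -> (2*buf[1] + e > 5*d + 5 and (not (2*e < -11)) and e != 1)) and ((not (2*e < -11)) -> e != 1))) and ((not (2*tot < -11)) -> e != 1).
Before the if: ((3*buf[tot] + 3*h = -4 -> d != buf[h] - 7) -> e != 1) and ((not (3*buf[tot] + 3*h = -4 -> d != buf[h] - 7)) -> ((2*tot < -11 -> (2*buf[1] + e > 5*d + 5 and (2*e < -11 -> (2*buf[1] + e > 5*d + 5 and (not (2*e < -11)) and e != 1)) and ((not (2*e < -11)) -> e != 1))) and ((not (2*tot < -11)) -> e != 1)))
Answer: WP = ((3*buf[tot] + 3*h = -4 -> d != buf[h] - 7) -> e != 1) and ((not (3*buf[tot] + 3*h = -4 -> d != buf[h] - 7)) -> ((2*tot < -11 -> (2*buf[1] + e > 5*d + 5 and (2*e < -11 -> (2*buf[1] + e > 5*d + 5 and (not (2*e < -11)) and e != 1)) and ((not (2*e < -11)) -> e != 1))) and ((not (2*tot < -11)) -> e != 1)))
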